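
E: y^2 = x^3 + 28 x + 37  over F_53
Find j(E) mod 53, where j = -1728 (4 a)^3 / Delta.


Delta = -16(4 a^3 + 27 b^2) mod 53 = 15
-1728 * (4 a)^3 = -1728 * (4*28)^3 mod 53 = 31
j = 31 * 15^(-1) mod 53 = 48

j = 48 (mod 53)


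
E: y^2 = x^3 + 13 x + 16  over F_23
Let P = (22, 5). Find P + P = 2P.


Doubling: s = (3 x1^2 + a) / (2 y1)
s = (3*22^2 + 13) / (2*5) mod 23 = 20
x3 = s^2 - 2 x1 mod 23 = 20^2 - 2*22 = 11
y3 = s (x1 - x3) - y1 mod 23 = 20 * (22 - 11) - 5 = 8

2P = (11, 8)


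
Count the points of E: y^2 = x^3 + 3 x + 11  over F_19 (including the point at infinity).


For each x in F_19, count y with y^2 = x^3 + 3 x + 11 mod 19:
  x = 0: RHS = 11, y in [7, 12]  -> 2 point(s)
  x = 2: RHS = 6, y in [5, 14]  -> 2 point(s)
  x = 3: RHS = 9, y in [3, 16]  -> 2 point(s)
  x = 4: RHS = 11, y in [7, 12]  -> 2 point(s)
  x = 6: RHS = 17, y in [6, 13]  -> 2 point(s)
  x = 9: RHS = 7, y in [8, 11]  -> 2 point(s)
  x = 11: RHS = 7, y in [8, 11]  -> 2 point(s)
  x = 13: RHS = 5, y in [9, 10]  -> 2 point(s)
  x = 14: RHS = 4, y in [2, 17]  -> 2 point(s)
  x = 15: RHS = 11, y in [7, 12]  -> 2 point(s)
  x = 17: RHS = 16, y in [4, 15]  -> 2 point(s)
  x = 18: RHS = 7, y in [8, 11]  -> 2 point(s)
Affine points: 24. Add the point at infinity: total = 25.

#E(F_19) = 25


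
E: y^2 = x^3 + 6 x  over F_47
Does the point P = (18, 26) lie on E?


Check whether y^2 = x^3 + 6 x + 0 (mod 47) for (x, y) = (18, 26).
LHS: y^2 = 26^2 mod 47 = 18
RHS: x^3 + 6 x + 0 = 18^3 + 6*18 + 0 mod 47 = 18
LHS = RHS

Yes, on the curve


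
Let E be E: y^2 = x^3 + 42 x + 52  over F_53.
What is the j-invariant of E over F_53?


Delta = -16(4 a^3 + 27 b^2) mod 53 = 5
-1728 * (4 a)^3 = -1728 * (4*42)^3 mod 53 = 45
j = 45 * 5^(-1) mod 53 = 9

j = 9 (mod 53)


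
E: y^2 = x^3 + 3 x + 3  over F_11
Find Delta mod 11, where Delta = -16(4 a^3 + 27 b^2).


4 a^3 + 27 b^2 = 4*3^3 + 27*3^2 = 108 + 243 = 351
Delta = -16 * (351) = -5616
Delta mod 11 = 5

Delta = 5 (mod 11)


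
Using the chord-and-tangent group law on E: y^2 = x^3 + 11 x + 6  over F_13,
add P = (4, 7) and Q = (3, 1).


P != Q, so use the chord formula.
s = (y2 - y1) / (x2 - x1) = (7) / (12) mod 13 = 6
x3 = s^2 - x1 - x2 mod 13 = 6^2 - 4 - 3 = 3
y3 = s (x1 - x3) - y1 mod 13 = 6 * (4 - 3) - 7 = 12

P + Q = (3, 12)


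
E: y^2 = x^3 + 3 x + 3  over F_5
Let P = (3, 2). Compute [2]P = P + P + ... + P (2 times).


k = 2 = 10_2 (binary, LSB first: 01)
Double-and-add from P = (3, 2):
  bit 0 = 0: acc unchanged = O
  bit 1 = 1: acc = O + (4, 3) = (4, 3)

2P = (4, 3)


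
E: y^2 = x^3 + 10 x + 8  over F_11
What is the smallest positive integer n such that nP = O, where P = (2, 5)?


Compute successive multiples of P until we hit O:
  1P = (2, 5)
  2P = (7, 6)
  3P = (6, 3)
  4P = (6, 8)
  5P = (7, 5)
  6P = (2, 6)
  7P = O

ord(P) = 7


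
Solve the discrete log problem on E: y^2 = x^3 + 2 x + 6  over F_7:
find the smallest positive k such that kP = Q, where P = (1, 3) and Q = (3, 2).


Enumerate multiples of P until we hit Q = (3, 2):
  1P = (1, 3)
  2P = (2, 2)
  3P = (5, 1)
  4P = (3, 5)
  5P = (4, 1)
  6P = (4, 6)
  7P = (3, 2)
Match found at i = 7.

k = 7


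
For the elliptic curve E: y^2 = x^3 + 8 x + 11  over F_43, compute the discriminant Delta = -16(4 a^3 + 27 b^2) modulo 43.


4 a^3 + 27 b^2 = 4*8^3 + 27*11^2 = 2048 + 3267 = 5315
Delta = -16 * (5315) = -85040
Delta mod 43 = 14

Delta = 14 (mod 43)


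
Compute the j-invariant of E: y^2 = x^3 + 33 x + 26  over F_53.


Delta = -16(4 a^3 + 27 b^2) mod 53 = 18
-1728 * (4 a)^3 = -1728 * (4*33)^3 mod 53 = 4
j = 4 * 18^(-1) mod 53 = 12

j = 12 (mod 53)


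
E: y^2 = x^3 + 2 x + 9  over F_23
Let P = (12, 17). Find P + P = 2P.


Doubling: s = (3 x1^2 + a) / (2 y1)
s = (3*12^2 + 2) / (2*17) mod 23 = 6
x3 = s^2 - 2 x1 mod 23 = 6^2 - 2*12 = 12
y3 = s (x1 - x3) - y1 mod 23 = 6 * (12 - 12) - 17 = 6

2P = (12, 6)


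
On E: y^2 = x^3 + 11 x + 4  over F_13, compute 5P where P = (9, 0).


k = 5 = 101_2 (binary, LSB first: 101)
Double-and-add from P = (9, 0):
  bit 0 = 1: acc = O + (9, 0) = (9, 0)
  bit 1 = 0: acc unchanged = (9, 0)
  bit 2 = 1: acc = (9, 0) + O = (9, 0)

5P = (9, 0)


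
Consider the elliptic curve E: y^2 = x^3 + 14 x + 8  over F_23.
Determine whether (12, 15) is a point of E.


Check whether y^2 = x^3 + 14 x + 8 (mod 23) for (x, y) = (12, 15).
LHS: y^2 = 15^2 mod 23 = 18
RHS: x^3 + 14 x + 8 = 12^3 + 14*12 + 8 mod 23 = 18
LHS = RHS

Yes, on the curve


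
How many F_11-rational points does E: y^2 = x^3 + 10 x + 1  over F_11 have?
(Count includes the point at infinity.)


For each x in F_11, count y with y^2 = x^3 + 10 x + 1 mod 11:
  x = 0: RHS = 1, y in [1, 10]  -> 2 point(s)
  x = 1: RHS = 1, y in [1, 10]  -> 2 point(s)
  x = 3: RHS = 3, y in [5, 6]  -> 2 point(s)
  x = 5: RHS = 0, y in [0]  -> 1 point(s)
  x = 10: RHS = 1, y in [1, 10]  -> 2 point(s)
Affine points: 9. Add the point at infinity: total = 10.

#E(F_11) = 10


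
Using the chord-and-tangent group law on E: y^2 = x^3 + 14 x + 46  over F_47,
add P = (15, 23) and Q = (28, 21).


P != Q, so use the chord formula.
s = (y2 - y1) / (x2 - x1) = (45) / (13) mod 47 = 36
x3 = s^2 - x1 - x2 mod 47 = 36^2 - 15 - 28 = 31
y3 = s (x1 - x3) - y1 mod 47 = 36 * (15 - 31) - 23 = 12

P + Q = (31, 12)


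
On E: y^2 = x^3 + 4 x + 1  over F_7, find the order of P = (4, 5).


Compute successive multiples of P until we hit O:
  1P = (4, 5)
  2P = (0, 6)
  3P = (0, 1)
  4P = (4, 2)
  5P = O

ord(P) = 5


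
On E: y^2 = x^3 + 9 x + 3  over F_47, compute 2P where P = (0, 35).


Doubling: s = (3 x1^2 + a) / (2 y1)
s = (3*0^2 + 9) / (2*35) mod 47 = 29
x3 = s^2 - 2 x1 mod 47 = 29^2 - 2*0 = 42
y3 = s (x1 - x3) - y1 mod 47 = 29 * (0 - 42) - 35 = 16

2P = (42, 16)


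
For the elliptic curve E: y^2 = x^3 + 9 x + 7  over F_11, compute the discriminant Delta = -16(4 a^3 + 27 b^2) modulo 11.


4 a^3 + 27 b^2 = 4*9^3 + 27*7^2 = 2916 + 1323 = 4239
Delta = -16 * (4239) = -67824
Delta mod 11 = 2

Delta = 2 (mod 11)


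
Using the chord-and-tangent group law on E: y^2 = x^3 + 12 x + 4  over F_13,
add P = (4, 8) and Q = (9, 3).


P != Q, so use the chord formula.
s = (y2 - y1) / (x2 - x1) = (8) / (5) mod 13 = 12
x3 = s^2 - x1 - x2 mod 13 = 12^2 - 4 - 9 = 1
y3 = s (x1 - x3) - y1 mod 13 = 12 * (4 - 1) - 8 = 2

P + Q = (1, 2)


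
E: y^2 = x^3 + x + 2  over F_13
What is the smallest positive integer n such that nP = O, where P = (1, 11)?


Compute successive multiples of P until we hit O:
  1P = (1, 11)
  2P = (12, 0)
  3P = (1, 2)
  4P = O

ord(P) = 4


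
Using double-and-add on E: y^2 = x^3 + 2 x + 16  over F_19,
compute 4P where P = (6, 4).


k = 4 = 100_2 (binary, LSB first: 001)
Double-and-add from P = (6, 4):
  bit 0 = 0: acc unchanged = O
  bit 1 = 0: acc unchanged = O
  bit 2 = 1: acc = O + (2, 16) = (2, 16)

4P = (2, 16)


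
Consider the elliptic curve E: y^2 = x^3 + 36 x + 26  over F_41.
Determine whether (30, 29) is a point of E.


Check whether y^2 = x^3 + 36 x + 26 (mod 41) for (x, y) = (30, 29).
LHS: y^2 = 29^2 mod 41 = 21
RHS: x^3 + 36 x + 26 = 30^3 + 36*30 + 26 mod 41 = 21
LHS = RHS

Yes, on the curve


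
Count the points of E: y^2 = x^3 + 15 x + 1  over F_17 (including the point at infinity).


For each x in F_17, count y with y^2 = x^3 + 15 x + 1 mod 17:
  x = 0: RHS = 1, y in [1, 16]  -> 2 point(s)
  x = 1: RHS = 0, y in [0]  -> 1 point(s)
  x = 6: RHS = 1, y in [1, 16]  -> 2 point(s)
  x = 8: RHS = 4, y in [2, 15]  -> 2 point(s)
  x = 9: RHS = 15, y in [7, 10]  -> 2 point(s)
  x = 11: RHS = 1, y in [1, 16]  -> 2 point(s)
  x = 13: RHS = 13, y in [8, 9]  -> 2 point(s)
  x = 16: RHS = 2, y in [6, 11]  -> 2 point(s)
Affine points: 15. Add the point at infinity: total = 16.

#E(F_17) = 16


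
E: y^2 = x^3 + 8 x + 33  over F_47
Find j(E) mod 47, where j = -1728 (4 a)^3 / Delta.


Delta = -16(4 a^3 + 27 b^2) mod 47 = 13
-1728 * (4 a)^3 = -1728 * (4*8)^3 mod 47 = 5
j = 5 * 13^(-1) mod 47 = 4

j = 4 (mod 47)


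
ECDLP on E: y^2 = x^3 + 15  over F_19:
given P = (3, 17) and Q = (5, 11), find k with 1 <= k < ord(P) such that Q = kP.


Enumerate multiples of P until we hit Q = (5, 11):
  1P = (3, 17)
  2P = (17, 11)
  3P = (5, 11)
Match found at i = 3.

k = 3


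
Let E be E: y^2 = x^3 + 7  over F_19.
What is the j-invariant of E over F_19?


Delta = -16(4 a^3 + 27 b^2) mod 19 = 17
-1728 * (4 a)^3 = -1728 * (4*0)^3 mod 19 = 0
j = 0 * 17^(-1) mod 19 = 0

j = 0 (mod 19)


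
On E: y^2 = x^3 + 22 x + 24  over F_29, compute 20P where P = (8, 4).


k = 20 = 10100_2 (binary, LSB first: 00101)
Double-and-add from P = (8, 4):
  bit 0 = 0: acc unchanged = O
  bit 1 = 0: acc unchanged = O
  bit 2 = 1: acc = O + (20, 5) = (20, 5)
  bit 3 = 0: acc unchanged = (20, 5)
  bit 4 = 1: acc = (20, 5) + (23, 13) = (6, 13)

20P = (6, 13)


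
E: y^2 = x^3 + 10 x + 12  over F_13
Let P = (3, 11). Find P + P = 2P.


Doubling: s = (3 x1^2 + a) / (2 y1)
s = (3*3^2 + 10) / (2*11) mod 13 = 7
x3 = s^2 - 2 x1 mod 13 = 7^2 - 2*3 = 4
y3 = s (x1 - x3) - y1 mod 13 = 7 * (3 - 4) - 11 = 8

2P = (4, 8)


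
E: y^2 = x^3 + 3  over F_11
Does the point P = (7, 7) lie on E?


Check whether y^2 = x^3 + 0 x + 3 (mod 11) for (x, y) = (7, 7).
LHS: y^2 = 7^2 mod 11 = 5
RHS: x^3 + 0 x + 3 = 7^3 + 0*7 + 3 mod 11 = 5
LHS = RHS

Yes, on the curve


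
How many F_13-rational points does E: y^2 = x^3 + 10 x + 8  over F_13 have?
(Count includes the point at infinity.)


For each x in F_13, count y with y^2 = x^3 + 10 x + 8 mod 13:
  x = 2: RHS = 10, y in [6, 7]  -> 2 point(s)
  x = 3: RHS = 0, y in [0]  -> 1 point(s)
  x = 5: RHS = 1, y in [1, 12]  -> 2 point(s)
  x = 10: RHS = 3, y in [4, 9]  -> 2 point(s)
  x = 12: RHS = 10, y in [6, 7]  -> 2 point(s)
Affine points: 9. Add the point at infinity: total = 10.

#E(F_13) = 10


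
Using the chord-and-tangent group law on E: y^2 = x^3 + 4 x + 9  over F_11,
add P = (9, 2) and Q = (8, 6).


P != Q, so use the chord formula.
s = (y2 - y1) / (x2 - x1) = (4) / (10) mod 11 = 7
x3 = s^2 - x1 - x2 mod 11 = 7^2 - 9 - 8 = 10
y3 = s (x1 - x3) - y1 mod 11 = 7 * (9 - 10) - 2 = 2

P + Q = (10, 2)


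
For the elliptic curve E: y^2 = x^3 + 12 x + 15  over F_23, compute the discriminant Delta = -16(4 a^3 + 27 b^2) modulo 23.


4 a^3 + 27 b^2 = 4*12^3 + 27*15^2 = 6912 + 6075 = 12987
Delta = -16 * (12987) = -207792
Delta mod 23 = 13

Delta = 13 (mod 23)


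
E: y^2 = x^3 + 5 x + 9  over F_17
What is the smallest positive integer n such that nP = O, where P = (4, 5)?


Compute successive multiples of P until we hit O:
  1P = (4, 5)
  2P = (7, 8)
  3P = (7, 9)
  4P = (4, 12)
  5P = O

ord(P) = 5


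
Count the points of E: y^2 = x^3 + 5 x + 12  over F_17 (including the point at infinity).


For each x in F_17, count y with y^2 = x^3 + 5 x + 12 mod 17:
  x = 1: RHS = 1, y in [1, 16]  -> 2 point(s)
  x = 2: RHS = 13, y in [8, 9]  -> 2 point(s)
  x = 5: RHS = 9, y in [3, 14]  -> 2 point(s)
  x = 7: RHS = 16, y in [4, 13]  -> 2 point(s)
  x = 9: RHS = 4, y in [2, 15]  -> 2 point(s)
  x = 10: RHS = 8, y in [5, 12]  -> 2 point(s)
  x = 11: RHS = 4, y in [2, 15]  -> 2 point(s)
  x = 12: RHS = 15, y in [7, 10]  -> 2 point(s)
  x = 13: RHS = 13, y in [8, 9]  -> 2 point(s)
  x = 14: RHS = 4, y in [2, 15]  -> 2 point(s)
Affine points: 20. Add the point at infinity: total = 21.

#E(F_17) = 21


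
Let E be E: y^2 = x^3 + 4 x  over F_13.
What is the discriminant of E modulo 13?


4 a^3 + 27 b^2 = 4*4^3 + 27*0^2 = 256 + 0 = 256
Delta = -16 * (256) = -4096
Delta mod 13 = 12

Delta = 12 (mod 13)


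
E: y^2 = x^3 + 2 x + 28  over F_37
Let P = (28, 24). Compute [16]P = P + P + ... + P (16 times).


k = 16 = 10000_2 (binary, LSB first: 00001)
Double-and-add from P = (28, 24):
  bit 0 = 0: acc unchanged = O
  bit 1 = 0: acc unchanged = O
  bit 2 = 0: acc unchanged = O
  bit 3 = 0: acc unchanged = O
  bit 4 = 1: acc = O + (30, 2) = (30, 2)

16P = (30, 2)


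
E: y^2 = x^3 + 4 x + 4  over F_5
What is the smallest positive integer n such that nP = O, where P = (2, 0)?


Compute successive multiples of P until we hit O:
  1P = (2, 0)
  2P = O

ord(P) = 2


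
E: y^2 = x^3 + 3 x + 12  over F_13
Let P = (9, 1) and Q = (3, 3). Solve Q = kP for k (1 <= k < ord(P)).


Enumerate multiples of P until we hit Q = (3, 3):
  1P = (9, 1)
  2P = (5, 10)
  3P = (0, 8)
  4P = (3, 3)
Match found at i = 4.

k = 4


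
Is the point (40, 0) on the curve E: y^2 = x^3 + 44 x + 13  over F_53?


Check whether y^2 = x^3 + 44 x + 13 (mod 53) for (x, y) = (40, 0).
LHS: y^2 = 0^2 mod 53 = 0
RHS: x^3 + 44 x + 13 = 40^3 + 44*40 + 13 mod 53 = 0
LHS = RHS

Yes, on the curve


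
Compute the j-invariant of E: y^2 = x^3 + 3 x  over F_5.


Delta = -16(4 a^3 + 27 b^2) mod 5 = 2
-1728 * (4 a)^3 = -1728 * (4*3)^3 mod 5 = 1
j = 1 * 2^(-1) mod 5 = 3

j = 3 (mod 5)


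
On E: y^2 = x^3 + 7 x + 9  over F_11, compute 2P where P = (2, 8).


Doubling: s = (3 x1^2 + a) / (2 y1)
s = (3*2^2 + 7) / (2*8) mod 11 = 6
x3 = s^2 - 2 x1 mod 11 = 6^2 - 2*2 = 10
y3 = s (x1 - x3) - y1 mod 11 = 6 * (2 - 10) - 8 = 10

2P = (10, 10)


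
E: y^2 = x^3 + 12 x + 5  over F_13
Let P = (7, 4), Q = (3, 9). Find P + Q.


P != Q, so use the chord formula.
s = (y2 - y1) / (x2 - x1) = (5) / (9) mod 13 = 2
x3 = s^2 - x1 - x2 mod 13 = 2^2 - 7 - 3 = 7
y3 = s (x1 - x3) - y1 mod 13 = 2 * (7 - 7) - 4 = 9

P + Q = (7, 9)


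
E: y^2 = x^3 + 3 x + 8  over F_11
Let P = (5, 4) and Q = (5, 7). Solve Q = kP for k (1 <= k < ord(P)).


Enumerate multiples of P until we hit Q = (5, 7):
  1P = (5, 4)
  2P = (6, 0)
  3P = (5, 7)
Match found at i = 3.

k = 3


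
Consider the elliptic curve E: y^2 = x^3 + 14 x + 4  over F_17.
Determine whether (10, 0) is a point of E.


Check whether y^2 = x^3 + 14 x + 4 (mod 17) for (x, y) = (10, 0).
LHS: y^2 = 0^2 mod 17 = 0
RHS: x^3 + 14 x + 4 = 10^3 + 14*10 + 4 mod 17 = 5
LHS != RHS

No, not on the curve


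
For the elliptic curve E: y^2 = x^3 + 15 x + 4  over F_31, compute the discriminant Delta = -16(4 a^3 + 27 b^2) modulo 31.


4 a^3 + 27 b^2 = 4*15^3 + 27*4^2 = 13500 + 432 = 13932
Delta = -16 * (13932) = -222912
Delta mod 31 = 9

Delta = 9 (mod 31)


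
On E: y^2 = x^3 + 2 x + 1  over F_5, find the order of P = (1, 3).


Compute successive multiples of P until we hit O:
  1P = (1, 3)
  2P = (3, 2)
  3P = (0, 4)
  4P = (0, 1)
  5P = (3, 3)
  6P = (1, 2)
  7P = O

ord(P) = 7


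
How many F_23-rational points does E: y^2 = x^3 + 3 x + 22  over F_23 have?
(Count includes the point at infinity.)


For each x in F_23, count y with y^2 = x^3 + 3 x + 22 mod 23:
  x = 1: RHS = 3, y in [7, 16]  -> 2 point(s)
  x = 2: RHS = 13, y in [6, 17]  -> 2 point(s)
  x = 3: RHS = 12, y in [9, 14]  -> 2 point(s)
  x = 4: RHS = 6, y in [11, 12]  -> 2 point(s)
  x = 5: RHS = 1, y in [1, 22]  -> 2 point(s)
  x = 6: RHS = 3, y in [7, 16]  -> 2 point(s)
  x = 7: RHS = 18, y in [8, 15]  -> 2 point(s)
  x = 8: RHS = 6, y in [11, 12]  -> 2 point(s)
  x = 11: RHS = 6, y in [11, 12]  -> 2 point(s)
  x = 13: RHS = 4, y in [2, 21]  -> 2 point(s)
  x = 14: RHS = 2, y in [5, 18]  -> 2 point(s)
  x = 16: RHS = 3, y in [7, 16]  -> 2 point(s)
  x = 17: RHS = 18, y in [8, 15]  -> 2 point(s)
  x = 20: RHS = 9, y in [3, 20]  -> 2 point(s)
  x = 21: RHS = 8, y in [10, 13]  -> 2 point(s)
  x = 22: RHS = 18, y in [8, 15]  -> 2 point(s)
Affine points: 32. Add the point at infinity: total = 33.

#E(F_23) = 33


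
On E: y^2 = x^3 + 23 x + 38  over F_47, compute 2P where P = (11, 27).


Doubling: s = (3 x1^2 + a) / (2 y1)
s = (3*11^2 + 23) / (2*27) mod 47 = 35
x3 = s^2 - 2 x1 mod 47 = 35^2 - 2*11 = 28
y3 = s (x1 - x3) - y1 mod 47 = 35 * (11 - 28) - 27 = 36

2P = (28, 36)


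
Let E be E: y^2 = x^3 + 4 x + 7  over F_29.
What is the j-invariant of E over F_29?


Delta = -16(4 a^3 + 27 b^2) mod 29 = 24
-1728 * (4 a)^3 = -1728 * (4*4)^3 mod 29 = 26
j = 26 * 24^(-1) mod 29 = 18

j = 18 (mod 29)


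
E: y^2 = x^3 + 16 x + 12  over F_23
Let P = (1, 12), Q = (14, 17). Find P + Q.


P != Q, so use the chord formula.
s = (y2 - y1) / (x2 - x1) = (5) / (13) mod 23 = 11
x3 = s^2 - x1 - x2 mod 23 = 11^2 - 1 - 14 = 14
y3 = s (x1 - x3) - y1 mod 23 = 11 * (1 - 14) - 12 = 6

P + Q = (14, 6)


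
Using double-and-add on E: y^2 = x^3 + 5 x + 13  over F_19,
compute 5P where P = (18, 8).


k = 5 = 101_2 (binary, LSB first: 101)
Double-and-add from P = (18, 8):
  bit 0 = 1: acc = O + (18, 8) = (18, 8)
  bit 1 = 0: acc unchanged = (18, 8)
  bit 2 = 1: acc = (18, 8) + (5, 12) = (7, 12)

5P = (7, 12)


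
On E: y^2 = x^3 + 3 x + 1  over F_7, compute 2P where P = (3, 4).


Doubling: s = (3 x1^2 + a) / (2 y1)
s = (3*3^2 + 3) / (2*4) mod 7 = 2
x3 = s^2 - 2 x1 mod 7 = 2^2 - 2*3 = 5
y3 = s (x1 - x3) - y1 mod 7 = 2 * (3 - 5) - 4 = 6

2P = (5, 6)


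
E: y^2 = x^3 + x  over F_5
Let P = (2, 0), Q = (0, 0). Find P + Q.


P != Q, so use the chord formula.
s = (y2 - y1) / (x2 - x1) = (0) / (3) mod 5 = 0
x3 = s^2 - x1 - x2 mod 5 = 0^2 - 2 - 0 = 3
y3 = s (x1 - x3) - y1 mod 5 = 0 * (2 - 3) - 0 = 0

P + Q = (3, 0)


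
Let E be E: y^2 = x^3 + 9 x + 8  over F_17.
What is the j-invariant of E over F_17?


Delta = -16(4 a^3 + 27 b^2) mod 17 = 3
-1728 * (4 a)^3 = -1728 * (4*9)^3 mod 17 = 14
j = 14 * 3^(-1) mod 17 = 16

j = 16 (mod 17)


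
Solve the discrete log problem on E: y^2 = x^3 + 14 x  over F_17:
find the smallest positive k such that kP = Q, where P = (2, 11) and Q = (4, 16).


Enumerate multiples of P until we hit Q = (4, 16):
  1P = (2, 11)
  2P = (4, 16)
Match found at i = 2.

k = 2


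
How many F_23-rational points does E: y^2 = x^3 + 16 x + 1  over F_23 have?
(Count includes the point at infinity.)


For each x in F_23, count y with y^2 = x^3 + 16 x + 1 mod 23:
  x = 0: RHS = 1, y in [1, 22]  -> 2 point(s)
  x = 1: RHS = 18, y in [8, 15]  -> 2 point(s)
  x = 2: RHS = 18, y in [8, 15]  -> 2 point(s)
  x = 9: RHS = 0, y in [0]  -> 1 point(s)
  x = 11: RHS = 13, y in [6, 17]  -> 2 point(s)
  x = 12: RHS = 12, y in [9, 14]  -> 2 point(s)
  x = 14: RHS = 2, y in [5, 18]  -> 2 point(s)
  x = 16: RHS = 6, y in [11, 12]  -> 2 point(s)
  x = 18: RHS = 3, y in [7, 16]  -> 2 point(s)
  x = 20: RHS = 18, y in [8, 15]  -> 2 point(s)
Affine points: 19. Add the point at infinity: total = 20.

#E(F_23) = 20


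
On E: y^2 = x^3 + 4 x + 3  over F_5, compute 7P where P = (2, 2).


k = 7 = 111_2 (binary, LSB first: 111)
Double-and-add from P = (2, 2):
  bit 0 = 1: acc = O + (2, 2) = (2, 2)
  bit 1 = 1: acc = (2, 2) + (2, 3) = O
  bit 2 = 1: acc = O + (2, 2) = (2, 2)

7P = (2, 2)


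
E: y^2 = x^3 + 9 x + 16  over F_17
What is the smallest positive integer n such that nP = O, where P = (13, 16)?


Compute successive multiples of P until we hit O:
  1P = (13, 16)
  2P = (0, 13)
  3P = (12, 13)
  4P = (1, 3)
  5P = (5, 4)
  6P = (14, 8)
  7P = (3, 6)
  8P = (2, 12)
  ... (continuing to 21P)
  21P = O

ord(P) = 21


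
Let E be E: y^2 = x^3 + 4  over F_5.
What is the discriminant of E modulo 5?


4 a^3 + 27 b^2 = 4*0^3 + 27*4^2 = 0 + 432 = 432
Delta = -16 * (432) = -6912
Delta mod 5 = 3

Delta = 3 (mod 5)


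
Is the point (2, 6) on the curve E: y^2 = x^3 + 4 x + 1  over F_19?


Check whether y^2 = x^3 + 4 x + 1 (mod 19) for (x, y) = (2, 6).
LHS: y^2 = 6^2 mod 19 = 17
RHS: x^3 + 4 x + 1 = 2^3 + 4*2 + 1 mod 19 = 17
LHS = RHS

Yes, on the curve


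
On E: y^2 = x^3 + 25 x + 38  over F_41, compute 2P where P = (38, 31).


Doubling: s = (3 x1^2 + a) / (2 y1)
s = (3*38^2 + 25) / (2*31) mod 41 = 22
x3 = s^2 - 2 x1 mod 41 = 22^2 - 2*38 = 39
y3 = s (x1 - x3) - y1 mod 41 = 22 * (38 - 39) - 31 = 29

2P = (39, 29)


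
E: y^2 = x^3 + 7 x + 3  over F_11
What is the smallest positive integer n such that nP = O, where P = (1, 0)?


Compute successive multiples of P until we hit O:
  1P = (1, 0)
  2P = O

ord(P) = 2


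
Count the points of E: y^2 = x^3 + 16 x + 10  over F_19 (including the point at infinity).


For each x in F_19, count y with y^2 = x^3 + 16 x + 10 mod 19:
  x = 3: RHS = 9, y in [3, 16]  -> 2 point(s)
  x = 4: RHS = 5, y in [9, 10]  -> 2 point(s)
  x = 5: RHS = 6, y in [5, 14]  -> 2 point(s)
  x = 7: RHS = 9, y in [3, 16]  -> 2 point(s)
  x = 8: RHS = 4, y in [2, 17]  -> 2 point(s)
  x = 9: RHS = 9, y in [3, 16]  -> 2 point(s)
  x = 10: RHS = 11, y in [7, 12]  -> 2 point(s)
  x = 11: RHS = 16, y in [4, 15]  -> 2 point(s)
  x = 12: RHS = 11, y in [7, 12]  -> 2 point(s)
  x = 16: RHS = 11, y in [7, 12]  -> 2 point(s)
Affine points: 20. Add the point at infinity: total = 21.

#E(F_19) = 21


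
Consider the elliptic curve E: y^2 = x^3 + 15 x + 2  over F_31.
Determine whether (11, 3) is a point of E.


Check whether y^2 = x^3 + 15 x + 2 (mod 31) for (x, y) = (11, 3).
LHS: y^2 = 3^2 mod 31 = 9
RHS: x^3 + 15 x + 2 = 11^3 + 15*11 + 2 mod 31 = 10
LHS != RHS

No, not on the curve


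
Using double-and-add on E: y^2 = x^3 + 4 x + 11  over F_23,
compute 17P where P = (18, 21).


k = 17 = 10001_2 (binary, LSB first: 10001)
Double-and-add from P = (18, 21):
  bit 0 = 1: acc = O + (18, 21) = (18, 21)
  bit 1 = 0: acc unchanged = (18, 21)
  bit 2 = 0: acc unchanged = (18, 21)
  bit 3 = 0: acc unchanged = (18, 21)
  bit 4 = 1: acc = (18, 21) + (19, 0) = (13, 12)

17P = (13, 12)


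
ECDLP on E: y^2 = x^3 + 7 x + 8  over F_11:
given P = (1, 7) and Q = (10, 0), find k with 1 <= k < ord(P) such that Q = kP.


Enumerate multiples of P until we hit Q = (10, 0):
  1P = (1, 7)
  2P = (3, 1)
  3P = (5, 5)
  4P = (8, 2)
  5P = (7, 2)
  6P = (4, 1)
  7P = (10, 0)
Match found at i = 7.

k = 7


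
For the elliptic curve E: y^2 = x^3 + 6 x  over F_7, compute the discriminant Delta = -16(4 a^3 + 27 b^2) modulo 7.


4 a^3 + 27 b^2 = 4*6^3 + 27*0^2 = 864 + 0 = 864
Delta = -16 * (864) = -13824
Delta mod 7 = 1

Delta = 1 (mod 7)


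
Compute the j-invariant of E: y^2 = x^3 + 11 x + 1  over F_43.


Delta = -16(4 a^3 + 27 b^2) mod 43 = 40
-1728 * (4 a)^3 = -1728 * (4*11)^3 mod 43 = 35
j = 35 * 40^(-1) mod 43 = 17

j = 17 (mod 43)


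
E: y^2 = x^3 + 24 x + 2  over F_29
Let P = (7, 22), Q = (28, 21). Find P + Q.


P != Q, so use the chord formula.
s = (y2 - y1) / (x2 - x1) = (28) / (21) mod 29 = 11
x3 = s^2 - x1 - x2 mod 29 = 11^2 - 7 - 28 = 28
y3 = s (x1 - x3) - y1 mod 29 = 11 * (7 - 28) - 22 = 8

P + Q = (28, 8)


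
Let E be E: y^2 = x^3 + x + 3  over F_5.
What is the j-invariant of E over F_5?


Delta = -16(4 a^3 + 27 b^2) mod 5 = 3
-1728 * (4 a)^3 = -1728 * (4*1)^3 mod 5 = 3
j = 3 * 3^(-1) mod 5 = 1

j = 1 (mod 5)


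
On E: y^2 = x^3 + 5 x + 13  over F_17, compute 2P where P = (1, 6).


k = 2 = 10_2 (binary, LSB first: 01)
Double-and-add from P = (1, 6):
  bit 0 = 0: acc unchanged = O
  bit 1 = 1: acc = O + (6, 2) = (6, 2)

2P = (6, 2)


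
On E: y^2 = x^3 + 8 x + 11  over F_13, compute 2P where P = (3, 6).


Doubling: s = (3 x1^2 + a) / (2 y1)
s = (3*3^2 + 8) / (2*6) mod 13 = 4
x3 = s^2 - 2 x1 mod 13 = 4^2 - 2*3 = 10
y3 = s (x1 - x3) - y1 mod 13 = 4 * (3 - 10) - 6 = 5

2P = (10, 5)


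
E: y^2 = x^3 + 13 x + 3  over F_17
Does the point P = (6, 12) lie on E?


Check whether y^2 = x^3 + 13 x + 3 (mod 17) for (x, y) = (6, 12).
LHS: y^2 = 12^2 mod 17 = 8
RHS: x^3 + 13 x + 3 = 6^3 + 13*6 + 3 mod 17 = 8
LHS = RHS

Yes, on the curve


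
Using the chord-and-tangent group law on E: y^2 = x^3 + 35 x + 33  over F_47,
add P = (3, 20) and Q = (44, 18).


P != Q, so use the chord formula.
s = (y2 - y1) / (x2 - x1) = (45) / (41) mod 47 = 16
x3 = s^2 - x1 - x2 mod 47 = 16^2 - 3 - 44 = 21
y3 = s (x1 - x3) - y1 mod 47 = 16 * (3 - 21) - 20 = 21

P + Q = (21, 21)


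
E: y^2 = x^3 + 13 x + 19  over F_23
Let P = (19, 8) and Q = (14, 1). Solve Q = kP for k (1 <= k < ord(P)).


Enumerate multiples of P until we hit Q = (14, 1):
  1P = (19, 8)
  2P = (14, 1)
Match found at i = 2.

k = 2


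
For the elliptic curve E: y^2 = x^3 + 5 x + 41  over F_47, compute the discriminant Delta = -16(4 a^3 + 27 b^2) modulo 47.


4 a^3 + 27 b^2 = 4*5^3 + 27*41^2 = 500 + 45387 = 45887
Delta = -16 * (45887) = -734192
Delta mod 47 = 42

Delta = 42 (mod 47)


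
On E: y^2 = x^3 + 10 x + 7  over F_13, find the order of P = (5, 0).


Compute successive multiples of P until we hit O:
  1P = (5, 0)
  2P = O

ord(P) = 2


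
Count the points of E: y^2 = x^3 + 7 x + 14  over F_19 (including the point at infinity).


For each x in F_19, count y with y^2 = x^3 + 7 x + 14 mod 19:
  x = 2: RHS = 17, y in [6, 13]  -> 2 point(s)
  x = 3: RHS = 5, y in [9, 10]  -> 2 point(s)
  x = 4: RHS = 11, y in [7, 12]  -> 2 point(s)
  x = 6: RHS = 6, y in [5, 14]  -> 2 point(s)
  x = 7: RHS = 7, y in [8, 11]  -> 2 point(s)
  x = 10: RHS = 1, y in [1, 18]  -> 2 point(s)
  x = 11: RHS = 16, y in [4, 15]  -> 2 point(s)
  x = 14: RHS = 6, y in [5, 14]  -> 2 point(s)
  x = 15: RHS = 17, y in [6, 13]  -> 2 point(s)
  x = 16: RHS = 4, y in [2, 17]  -> 2 point(s)
  x = 17: RHS = 11, y in [7, 12]  -> 2 point(s)
  x = 18: RHS = 6, y in [5, 14]  -> 2 point(s)
Affine points: 24. Add the point at infinity: total = 25.

#E(F_19) = 25


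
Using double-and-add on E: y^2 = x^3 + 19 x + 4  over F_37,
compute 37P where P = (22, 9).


k = 37 = 100101_2 (binary, LSB first: 101001)
Double-and-add from P = (22, 9):
  bit 0 = 1: acc = O + (22, 9) = (22, 9)
  bit 1 = 0: acc unchanged = (22, 9)
  bit 2 = 1: acc = (22, 9) + (25, 34) = (6, 1)
  bit 3 = 0: acc unchanged = (6, 1)
  bit 4 = 0: acc unchanged = (6, 1)
  bit 5 = 1: acc = (6, 1) + (33, 7) = (25, 3)

37P = (25, 3)


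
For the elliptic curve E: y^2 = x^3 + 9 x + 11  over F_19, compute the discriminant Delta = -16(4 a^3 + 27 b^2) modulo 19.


4 a^3 + 27 b^2 = 4*9^3 + 27*11^2 = 2916 + 3267 = 6183
Delta = -16 * (6183) = -98928
Delta mod 19 = 5

Delta = 5 (mod 19)


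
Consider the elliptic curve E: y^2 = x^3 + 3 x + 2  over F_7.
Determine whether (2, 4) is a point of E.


Check whether y^2 = x^3 + 3 x + 2 (mod 7) for (x, y) = (2, 4).
LHS: y^2 = 4^2 mod 7 = 2
RHS: x^3 + 3 x + 2 = 2^3 + 3*2 + 2 mod 7 = 2
LHS = RHS

Yes, on the curve


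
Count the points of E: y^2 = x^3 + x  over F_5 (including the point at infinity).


For each x in F_5, count y with y^2 = x^3 + 1 x + 0 mod 5:
  x = 0: RHS = 0, y in [0]  -> 1 point(s)
  x = 2: RHS = 0, y in [0]  -> 1 point(s)
  x = 3: RHS = 0, y in [0]  -> 1 point(s)
Affine points: 3. Add the point at infinity: total = 4.

#E(F_5) = 4


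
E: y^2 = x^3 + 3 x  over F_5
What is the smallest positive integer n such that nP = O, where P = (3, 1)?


Compute successive multiples of P until we hit O:
  1P = (3, 1)
  2P = (4, 4)
  3P = (2, 2)
  4P = (1, 2)
  5P = (0, 0)
  6P = (1, 3)
  7P = (2, 3)
  8P = (4, 1)
  ... (continuing to 10P)
  10P = O

ord(P) = 10


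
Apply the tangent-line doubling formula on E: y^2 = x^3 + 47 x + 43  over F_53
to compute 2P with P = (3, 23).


Doubling: s = (3 x1^2 + a) / (2 y1)
s = (3*3^2 + 47) / (2*23) mod 53 = 50
x3 = s^2 - 2 x1 mod 53 = 50^2 - 2*3 = 3
y3 = s (x1 - x3) - y1 mod 53 = 50 * (3 - 3) - 23 = 30

2P = (3, 30)


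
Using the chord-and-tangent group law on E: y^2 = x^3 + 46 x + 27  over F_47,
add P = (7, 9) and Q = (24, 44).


P != Q, so use the chord formula.
s = (y2 - y1) / (x2 - x1) = (35) / (17) mod 47 = 38
x3 = s^2 - x1 - x2 mod 47 = 38^2 - 7 - 24 = 3
y3 = s (x1 - x3) - y1 mod 47 = 38 * (7 - 3) - 9 = 2

P + Q = (3, 2)


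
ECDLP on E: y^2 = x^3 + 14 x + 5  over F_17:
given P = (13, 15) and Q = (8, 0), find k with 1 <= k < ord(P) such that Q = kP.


Enumerate multiples of P until we hit Q = (8, 0):
  1P = (13, 15)
  2P = (6, 4)
  3P = (14, 15)
  4P = (7, 2)
  5P = (5, 8)
  6P = (8, 0)
Match found at i = 6.

k = 6


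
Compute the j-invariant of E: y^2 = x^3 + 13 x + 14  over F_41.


Delta = -16(4 a^3 + 27 b^2) mod 41 = 15
-1728 * (4 a)^3 = -1728 * (4*13)^3 mod 41 = 9
j = 9 * 15^(-1) mod 41 = 17

j = 17 (mod 41)


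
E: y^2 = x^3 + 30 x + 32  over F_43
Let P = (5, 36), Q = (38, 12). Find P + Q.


P != Q, so use the chord formula.
s = (y2 - y1) / (x2 - x1) = (19) / (33) mod 43 = 11
x3 = s^2 - x1 - x2 mod 43 = 11^2 - 5 - 38 = 35
y3 = s (x1 - x3) - y1 mod 43 = 11 * (5 - 35) - 36 = 21

P + Q = (35, 21)


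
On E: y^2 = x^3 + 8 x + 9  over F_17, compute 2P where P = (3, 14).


Doubling: s = (3 x1^2 + a) / (2 y1)
s = (3*3^2 + 8) / (2*14) mod 17 = 14
x3 = s^2 - 2 x1 mod 17 = 14^2 - 2*3 = 3
y3 = s (x1 - x3) - y1 mod 17 = 14 * (3 - 3) - 14 = 3

2P = (3, 3)


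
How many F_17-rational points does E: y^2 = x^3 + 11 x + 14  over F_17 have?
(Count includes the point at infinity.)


For each x in F_17, count y with y^2 = x^3 + 11 x + 14 mod 17:
  x = 1: RHS = 9, y in [3, 14]  -> 2 point(s)
  x = 7: RHS = 9, y in [3, 14]  -> 2 point(s)
  x = 8: RHS = 2, y in [6, 11]  -> 2 point(s)
  x = 9: RHS = 9, y in [3, 14]  -> 2 point(s)
  x = 10: RHS = 2, y in [6, 11]  -> 2 point(s)
  x = 11: RHS = 4, y in [2, 15]  -> 2 point(s)
  x = 12: RHS = 4, y in [2, 15]  -> 2 point(s)
  x = 13: RHS = 8, y in [5, 12]  -> 2 point(s)
  x = 15: RHS = 1, y in [1, 16]  -> 2 point(s)
  x = 16: RHS = 2, y in [6, 11]  -> 2 point(s)
Affine points: 20. Add the point at infinity: total = 21.

#E(F_17) = 21


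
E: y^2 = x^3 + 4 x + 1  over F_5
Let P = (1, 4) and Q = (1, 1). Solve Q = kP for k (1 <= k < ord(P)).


Enumerate multiples of P until we hit Q = (1, 1):
  1P = (1, 4)
  2P = (4, 4)
  3P = (0, 1)
  4P = (3, 0)
  5P = (0, 4)
  6P = (4, 1)
  7P = (1, 1)
Match found at i = 7.

k = 7


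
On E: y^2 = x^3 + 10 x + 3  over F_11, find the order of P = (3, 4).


Compute successive multiples of P until we hit O:
  1P = (3, 4)
  2P = (8, 10)
  3P = (1, 5)
  4P = (10, 5)
  5P = (7, 8)
  6P = (2, 8)
  7P = (0, 6)
  8P = (6, 9)
  ... (continuing to 17P)
  17P = O

ord(P) = 17


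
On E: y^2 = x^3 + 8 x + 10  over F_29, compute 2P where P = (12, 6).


k = 2 = 10_2 (binary, LSB first: 01)
Double-and-add from P = (12, 6):
  bit 0 = 0: acc unchanged = O
  bit 1 = 1: acc = O + (9, 17) = (9, 17)

2P = (9, 17)


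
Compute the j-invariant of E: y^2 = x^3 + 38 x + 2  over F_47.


Delta = -16(4 a^3 + 27 b^2) mod 47 = 43
-1728 * (4 a)^3 = -1728 * (4*38)^3 mod 47 = 24
j = 24 * 43^(-1) mod 47 = 41

j = 41 (mod 47)


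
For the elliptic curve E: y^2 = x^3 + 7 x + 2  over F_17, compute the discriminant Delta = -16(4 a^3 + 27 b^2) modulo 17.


4 a^3 + 27 b^2 = 4*7^3 + 27*2^2 = 1372 + 108 = 1480
Delta = -16 * (1480) = -23680
Delta mod 17 = 1

Delta = 1 (mod 17)


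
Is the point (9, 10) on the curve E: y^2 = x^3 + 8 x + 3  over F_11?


Check whether y^2 = x^3 + 8 x + 3 (mod 11) for (x, y) = (9, 10).
LHS: y^2 = 10^2 mod 11 = 1
RHS: x^3 + 8 x + 3 = 9^3 + 8*9 + 3 mod 11 = 1
LHS = RHS

Yes, on the curve


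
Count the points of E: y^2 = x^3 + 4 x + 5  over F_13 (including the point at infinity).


For each x in F_13, count y with y^2 = x^3 + 4 x + 5 mod 13:
  x = 1: RHS = 10, y in [6, 7]  -> 2 point(s)
  x = 7: RHS = 12, y in [5, 8]  -> 2 point(s)
  x = 8: RHS = 3, y in [4, 9]  -> 2 point(s)
  x = 9: RHS = 3, y in [4, 9]  -> 2 point(s)
  x = 12: RHS = 0, y in [0]  -> 1 point(s)
Affine points: 9. Add the point at infinity: total = 10.

#E(F_13) = 10


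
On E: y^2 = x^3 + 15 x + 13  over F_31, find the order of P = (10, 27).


Compute successive multiples of P until we hit O:
  1P = (10, 27)
  2P = (8, 26)
  3P = (21, 14)
  4P = (16, 28)
  5P = (30, 11)
  6P = (9, 28)
  7P = (13, 7)
  8P = (18, 16)
  ... (continuing to 27P)
  27P = O

ord(P) = 27


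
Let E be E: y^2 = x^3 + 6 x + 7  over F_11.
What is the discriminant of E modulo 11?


4 a^3 + 27 b^2 = 4*6^3 + 27*7^2 = 864 + 1323 = 2187
Delta = -16 * (2187) = -34992
Delta mod 11 = 10

Delta = 10 (mod 11)


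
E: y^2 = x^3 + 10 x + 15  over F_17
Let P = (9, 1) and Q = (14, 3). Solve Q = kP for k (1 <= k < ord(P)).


Enumerate multiples of P until we hit Q = (14, 3):
  1P = (9, 1)
  2P = (0, 7)
  3P = (16, 15)
  4P = (13, 8)
  5P = (14, 3)
Match found at i = 5.

k = 5


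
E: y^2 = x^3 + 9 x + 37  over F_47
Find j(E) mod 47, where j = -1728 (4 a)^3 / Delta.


Delta = -16(4 a^3 + 27 b^2) mod 47 = 8
-1728 * (4 a)^3 = -1728 * (4*9)^3 mod 47 = 23
j = 23 * 8^(-1) mod 47 = 44

j = 44 (mod 47)


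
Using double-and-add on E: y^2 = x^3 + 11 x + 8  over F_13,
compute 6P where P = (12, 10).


k = 6 = 110_2 (binary, LSB first: 011)
Double-and-add from P = (12, 10):
  bit 0 = 0: acc unchanged = O
  bit 1 = 1: acc = O + (6, 2) = (6, 2)
  bit 2 = 1: acc = (6, 2) + (11, 2) = (9, 11)

6P = (9, 11)


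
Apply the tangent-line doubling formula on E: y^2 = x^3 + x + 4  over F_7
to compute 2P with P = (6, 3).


Doubling: s = (3 x1^2 + a) / (2 y1)
s = (3*6^2 + 1) / (2*3) mod 7 = 3
x3 = s^2 - 2 x1 mod 7 = 3^2 - 2*6 = 4
y3 = s (x1 - x3) - y1 mod 7 = 3 * (6 - 4) - 3 = 3

2P = (4, 3)


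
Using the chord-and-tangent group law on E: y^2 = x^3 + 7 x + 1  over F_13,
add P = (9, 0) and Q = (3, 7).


P != Q, so use the chord formula.
s = (y2 - y1) / (x2 - x1) = (7) / (7) mod 13 = 1
x3 = s^2 - x1 - x2 mod 13 = 1^2 - 9 - 3 = 2
y3 = s (x1 - x3) - y1 mod 13 = 1 * (9 - 2) - 0 = 7

P + Q = (2, 7)


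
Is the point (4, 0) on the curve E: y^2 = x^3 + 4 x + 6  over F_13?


Check whether y^2 = x^3 + 4 x + 6 (mod 13) for (x, y) = (4, 0).
LHS: y^2 = 0^2 mod 13 = 0
RHS: x^3 + 4 x + 6 = 4^3 + 4*4 + 6 mod 13 = 8
LHS != RHS

No, not on the curve


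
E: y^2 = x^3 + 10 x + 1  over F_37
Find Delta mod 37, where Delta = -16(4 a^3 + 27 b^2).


4 a^3 + 27 b^2 = 4*10^3 + 27*1^2 = 4000 + 27 = 4027
Delta = -16 * (4027) = -64432
Delta mod 37 = 22

Delta = 22 (mod 37)


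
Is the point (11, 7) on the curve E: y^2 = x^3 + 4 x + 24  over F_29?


Check whether y^2 = x^3 + 4 x + 24 (mod 29) for (x, y) = (11, 7).
LHS: y^2 = 7^2 mod 29 = 20
RHS: x^3 + 4 x + 24 = 11^3 + 4*11 + 24 mod 29 = 7
LHS != RHS

No, not on the curve


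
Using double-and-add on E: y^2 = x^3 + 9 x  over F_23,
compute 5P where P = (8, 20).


k = 5 = 101_2 (binary, LSB first: 101)
Double-and-add from P = (8, 20):
  bit 0 = 1: acc = O + (8, 20) = (8, 20)
  bit 1 = 0: acc unchanged = (8, 20)
  bit 2 = 1: acc = (8, 20) + (8, 20) = (8, 3)

5P = (8, 3)


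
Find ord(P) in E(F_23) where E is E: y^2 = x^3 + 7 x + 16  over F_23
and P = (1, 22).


Compute successive multiples of P until we hit O:
  1P = (1, 22)
  2P = (0, 19)
  3P = (8, 3)
  4P = (4, 19)
  5P = (19, 19)
  6P = (19, 4)
  7P = (4, 4)
  8P = (8, 20)
  ... (continuing to 11P)
  11P = O

ord(P) = 11


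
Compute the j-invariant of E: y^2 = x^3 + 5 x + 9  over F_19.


Delta = -16(4 a^3 + 27 b^2) mod 19 = 5
-1728 * (4 a)^3 = -1728 * (4*5)^3 mod 19 = 1
j = 1 * 5^(-1) mod 19 = 4

j = 4 (mod 19)


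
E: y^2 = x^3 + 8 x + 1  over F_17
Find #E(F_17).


For each x in F_17, count y with y^2 = x^3 + 8 x + 1 mod 17:
  x = 0: RHS = 1, y in [1, 16]  -> 2 point(s)
  x = 2: RHS = 8, y in [5, 12]  -> 2 point(s)
  x = 3: RHS = 1, y in [1, 16]  -> 2 point(s)
  x = 5: RHS = 13, y in [8, 9]  -> 2 point(s)
  x = 7: RHS = 9, y in [3, 14]  -> 2 point(s)
  x = 8: RHS = 16, y in [4, 13]  -> 2 point(s)
  x = 11: RHS = 9, y in [3, 14]  -> 2 point(s)
  x = 14: RHS = 1, y in [1, 16]  -> 2 point(s)
  x = 16: RHS = 9, y in [3, 14]  -> 2 point(s)
Affine points: 18. Add the point at infinity: total = 19.

#E(F_17) = 19


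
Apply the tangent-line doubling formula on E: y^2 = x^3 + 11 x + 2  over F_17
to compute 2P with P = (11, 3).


Doubling: s = (3 x1^2 + a) / (2 y1)
s = (3*11^2 + 11) / (2*3) mod 17 = 0
x3 = s^2 - 2 x1 mod 17 = 0^2 - 2*11 = 12
y3 = s (x1 - x3) - y1 mod 17 = 0 * (11 - 12) - 3 = 14

2P = (12, 14)


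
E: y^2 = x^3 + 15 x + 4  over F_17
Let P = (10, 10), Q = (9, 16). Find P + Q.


P != Q, so use the chord formula.
s = (y2 - y1) / (x2 - x1) = (6) / (16) mod 17 = 11
x3 = s^2 - x1 - x2 mod 17 = 11^2 - 10 - 9 = 0
y3 = s (x1 - x3) - y1 mod 17 = 11 * (10 - 0) - 10 = 15

P + Q = (0, 15)


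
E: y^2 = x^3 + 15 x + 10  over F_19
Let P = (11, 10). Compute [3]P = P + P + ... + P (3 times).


k = 3 = 11_2 (binary, LSB first: 11)
Double-and-add from P = (11, 10):
  bit 0 = 1: acc = O + (11, 10) = (11, 10)
  bit 1 = 1: acc = (11, 10) + (1, 8) = (4, 18)

3P = (4, 18)


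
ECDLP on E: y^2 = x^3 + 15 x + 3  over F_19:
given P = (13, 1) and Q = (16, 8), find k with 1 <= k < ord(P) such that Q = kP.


Enumerate multiples of P until we hit Q = (16, 8):
  1P = (13, 1)
  2P = (18, 5)
  3P = (16, 8)
Match found at i = 3.

k = 3


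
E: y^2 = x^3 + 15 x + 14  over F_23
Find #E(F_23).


For each x in F_23, count y with y^2 = x^3 + 15 x + 14 mod 23:
  x = 2: RHS = 6, y in [11, 12]  -> 2 point(s)
  x = 4: RHS = 0, y in [0]  -> 1 point(s)
  x = 7: RHS = 2, y in [5, 18]  -> 2 point(s)
  x = 8: RHS = 2, y in [5, 18]  -> 2 point(s)
  x = 9: RHS = 4, y in [2, 21]  -> 2 point(s)
  x = 12: RHS = 13, y in [6, 17]  -> 2 point(s)
  x = 14: RHS = 1, y in [1, 22]  -> 2 point(s)
  x = 15: RHS = 3, y in [7, 16]  -> 2 point(s)
  x = 16: RHS = 3, y in [7, 16]  -> 2 point(s)
Affine points: 17. Add the point at infinity: total = 18.

#E(F_23) = 18


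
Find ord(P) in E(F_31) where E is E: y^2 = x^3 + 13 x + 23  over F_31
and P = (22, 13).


Compute successive multiples of P until we hit O:
  1P = (22, 13)
  2P = (28, 9)
  3P = (9, 30)
  4P = (14, 29)
  5P = (30, 3)
  6P = (29, 19)
  7P = (13, 8)
  8P = (12, 27)
  ... (continuing to 34P)
  34P = O

ord(P) = 34


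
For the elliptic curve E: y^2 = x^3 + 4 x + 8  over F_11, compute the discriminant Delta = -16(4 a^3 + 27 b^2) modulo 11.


4 a^3 + 27 b^2 = 4*4^3 + 27*8^2 = 256 + 1728 = 1984
Delta = -16 * (1984) = -31744
Delta mod 11 = 2

Delta = 2 (mod 11)


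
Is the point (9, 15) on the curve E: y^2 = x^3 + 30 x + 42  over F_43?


Check whether y^2 = x^3 + 30 x + 42 (mod 43) for (x, y) = (9, 15).
LHS: y^2 = 15^2 mod 43 = 10
RHS: x^3 + 30 x + 42 = 9^3 + 30*9 + 42 mod 43 = 9
LHS != RHS

No, not on the curve


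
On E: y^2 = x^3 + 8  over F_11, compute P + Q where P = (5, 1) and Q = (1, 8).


P != Q, so use the chord formula.
s = (y2 - y1) / (x2 - x1) = (7) / (7) mod 11 = 1
x3 = s^2 - x1 - x2 mod 11 = 1^2 - 5 - 1 = 6
y3 = s (x1 - x3) - y1 mod 11 = 1 * (5 - 6) - 1 = 9

P + Q = (6, 9)


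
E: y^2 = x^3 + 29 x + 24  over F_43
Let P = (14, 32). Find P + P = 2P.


Doubling: s = (3 x1^2 + a) / (2 y1)
s = (3*14^2 + 29) / (2*32) mod 43 = 13
x3 = s^2 - 2 x1 mod 43 = 13^2 - 2*14 = 12
y3 = s (x1 - x3) - y1 mod 43 = 13 * (14 - 12) - 32 = 37

2P = (12, 37)


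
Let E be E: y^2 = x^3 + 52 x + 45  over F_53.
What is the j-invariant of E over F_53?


Delta = -16(4 a^3 + 27 b^2) mod 53 = 29
-1728 * (4 a)^3 = -1728 * (4*52)^3 mod 53 = 34
j = 34 * 29^(-1) mod 53 = 3

j = 3 (mod 53)


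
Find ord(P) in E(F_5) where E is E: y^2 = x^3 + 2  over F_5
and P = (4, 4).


Compute successive multiples of P until we hit O:
  1P = (4, 4)
  2P = (3, 2)
  3P = (2, 0)
  4P = (3, 3)
  5P = (4, 1)
  6P = O

ord(P) = 6


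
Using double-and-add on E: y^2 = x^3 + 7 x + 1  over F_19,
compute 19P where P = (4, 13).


k = 19 = 10011_2 (binary, LSB first: 11001)
Double-and-add from P = (4, 13):
  bit 0 = 1: acc = O + (4, 13) = (4, 13)
  bit 1 = 1: acc = (4, 13) + (1, 16) = (15, 17)
  bit 2 = 0: acc unchanged = (15, 17)
  bit 3 = 0: acc unchanged = (15, 17)
  bit 4 = 1: acc = (15, 17) + (0, 1) = (1, 3)

19P = (1, 3)


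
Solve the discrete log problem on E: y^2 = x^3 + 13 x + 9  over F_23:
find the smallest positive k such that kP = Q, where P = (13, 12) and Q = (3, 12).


Enumerate multiples of P until we hit Q = (3, 12):
  1P = (13, 12)
  2P = (9, 21)
  3P = (19, 13)
  4P = (7, 12)
  5P = (3, 11)
  6P = (10, 9)
  7P = (1, 0)
  8P = (10, 14)
  9P = (3, 12)
Match found at i = 9.

k = 9


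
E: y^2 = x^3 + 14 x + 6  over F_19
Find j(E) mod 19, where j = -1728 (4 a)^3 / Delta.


Delta = -16(4 a^3 + 27 b^2) mod 19 = 10
-1728 * (4 a)^3 = -1728 * (4*14)^3 mod 19 = 18
j = 18 * 10^(-1) mod 19 = 17

j = 17 (mod 19)


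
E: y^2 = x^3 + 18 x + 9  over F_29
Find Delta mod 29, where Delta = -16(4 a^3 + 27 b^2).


4 a^3 + 27 b^2 = 4*18^3 + 27*9^2 = 23328 + 2187 = 25515
Delta = -16 * (25515) = -408240
Delta mod 29 = 22

Delta = 22 (mod 29)
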